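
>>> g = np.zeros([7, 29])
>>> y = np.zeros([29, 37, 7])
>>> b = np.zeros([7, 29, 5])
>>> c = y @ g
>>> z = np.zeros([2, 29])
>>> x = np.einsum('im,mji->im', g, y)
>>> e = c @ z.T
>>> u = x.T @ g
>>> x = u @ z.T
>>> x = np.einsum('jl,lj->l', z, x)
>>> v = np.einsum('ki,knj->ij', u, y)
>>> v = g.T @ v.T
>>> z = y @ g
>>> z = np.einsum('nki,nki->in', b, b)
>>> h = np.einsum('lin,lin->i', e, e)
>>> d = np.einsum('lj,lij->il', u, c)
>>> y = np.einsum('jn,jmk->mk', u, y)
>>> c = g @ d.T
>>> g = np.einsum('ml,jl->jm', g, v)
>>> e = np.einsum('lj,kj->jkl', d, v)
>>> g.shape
(29, 7)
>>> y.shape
(37, 7)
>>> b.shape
(7, 29, 5)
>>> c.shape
(7, 37)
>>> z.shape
(5, 7)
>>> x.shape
(29,)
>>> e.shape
(29, 29, 37)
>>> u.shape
(29, 29)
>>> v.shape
(29, 29)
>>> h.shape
(37,)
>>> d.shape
(37, 29)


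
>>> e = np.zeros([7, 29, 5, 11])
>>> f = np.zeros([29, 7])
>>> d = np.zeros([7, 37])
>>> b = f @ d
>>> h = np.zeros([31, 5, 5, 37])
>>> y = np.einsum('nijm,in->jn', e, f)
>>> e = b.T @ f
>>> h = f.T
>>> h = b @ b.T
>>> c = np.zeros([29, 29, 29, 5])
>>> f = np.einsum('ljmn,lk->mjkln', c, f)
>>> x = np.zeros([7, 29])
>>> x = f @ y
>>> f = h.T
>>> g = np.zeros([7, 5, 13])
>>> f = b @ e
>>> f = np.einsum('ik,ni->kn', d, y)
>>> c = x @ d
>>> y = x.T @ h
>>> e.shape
(37, 7)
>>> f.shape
(37, 5)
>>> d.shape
(7, 37)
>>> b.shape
(29, 37)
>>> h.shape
(29, 29)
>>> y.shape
(7, 29, 7, 29, 29)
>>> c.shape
(29, 29, 7, 29, 37)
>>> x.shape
(29, 29, 7, 29, 7)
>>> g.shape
(7, 5, 13)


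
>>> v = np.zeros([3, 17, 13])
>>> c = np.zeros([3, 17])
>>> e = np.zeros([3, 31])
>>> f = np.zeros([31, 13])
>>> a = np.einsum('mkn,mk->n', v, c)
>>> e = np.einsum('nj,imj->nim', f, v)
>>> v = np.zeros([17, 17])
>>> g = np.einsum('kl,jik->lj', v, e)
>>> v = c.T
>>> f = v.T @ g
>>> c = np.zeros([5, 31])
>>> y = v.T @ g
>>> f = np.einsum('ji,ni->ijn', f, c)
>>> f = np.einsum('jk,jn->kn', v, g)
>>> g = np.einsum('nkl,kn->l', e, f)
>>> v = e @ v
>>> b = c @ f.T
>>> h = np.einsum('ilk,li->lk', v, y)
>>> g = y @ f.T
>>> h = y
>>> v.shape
(31, 3, 3)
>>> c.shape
(5, 31)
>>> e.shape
(31, 3, 17)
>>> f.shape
(3, 31)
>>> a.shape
(13,)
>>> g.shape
(3, 3)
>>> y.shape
(3, 31)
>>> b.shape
(5, 3)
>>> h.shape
(3, 31)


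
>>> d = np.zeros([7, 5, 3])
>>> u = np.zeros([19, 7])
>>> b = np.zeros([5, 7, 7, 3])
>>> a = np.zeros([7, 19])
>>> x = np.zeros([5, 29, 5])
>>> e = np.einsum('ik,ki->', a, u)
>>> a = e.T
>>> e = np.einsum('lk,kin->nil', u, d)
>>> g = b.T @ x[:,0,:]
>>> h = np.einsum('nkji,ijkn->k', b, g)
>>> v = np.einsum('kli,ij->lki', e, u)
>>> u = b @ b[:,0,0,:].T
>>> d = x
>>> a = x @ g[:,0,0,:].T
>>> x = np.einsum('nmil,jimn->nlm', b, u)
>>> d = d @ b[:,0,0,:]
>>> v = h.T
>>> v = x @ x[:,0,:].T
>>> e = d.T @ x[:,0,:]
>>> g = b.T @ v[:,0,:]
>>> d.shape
(5, 29, 3)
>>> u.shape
(5, 7, 7, 5)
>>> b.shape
(5, 7, 7, 3)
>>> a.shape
(5, 29, 3)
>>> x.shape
(5, 3, 7)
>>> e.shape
(3, 29, 7)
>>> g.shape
(3, 7, 7, 5)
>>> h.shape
(7,)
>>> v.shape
(5, 3, 5)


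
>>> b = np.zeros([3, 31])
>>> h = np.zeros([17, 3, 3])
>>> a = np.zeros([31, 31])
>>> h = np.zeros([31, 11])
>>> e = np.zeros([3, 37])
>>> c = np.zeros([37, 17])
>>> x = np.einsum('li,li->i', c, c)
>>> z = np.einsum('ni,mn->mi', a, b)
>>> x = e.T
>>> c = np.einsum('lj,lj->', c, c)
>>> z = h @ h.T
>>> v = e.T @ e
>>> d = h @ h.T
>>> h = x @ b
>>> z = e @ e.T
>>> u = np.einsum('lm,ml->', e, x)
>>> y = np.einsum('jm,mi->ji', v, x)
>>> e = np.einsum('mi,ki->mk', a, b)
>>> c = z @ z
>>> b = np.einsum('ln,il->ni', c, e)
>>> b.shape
(3, 31)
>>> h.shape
(37, 31)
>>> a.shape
(31, 31)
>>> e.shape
(31, 3)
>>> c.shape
(3, 3)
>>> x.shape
(37, 3)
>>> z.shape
(3, 3)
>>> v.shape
(37, 37)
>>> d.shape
(31, 31)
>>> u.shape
()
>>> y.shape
(37, 3)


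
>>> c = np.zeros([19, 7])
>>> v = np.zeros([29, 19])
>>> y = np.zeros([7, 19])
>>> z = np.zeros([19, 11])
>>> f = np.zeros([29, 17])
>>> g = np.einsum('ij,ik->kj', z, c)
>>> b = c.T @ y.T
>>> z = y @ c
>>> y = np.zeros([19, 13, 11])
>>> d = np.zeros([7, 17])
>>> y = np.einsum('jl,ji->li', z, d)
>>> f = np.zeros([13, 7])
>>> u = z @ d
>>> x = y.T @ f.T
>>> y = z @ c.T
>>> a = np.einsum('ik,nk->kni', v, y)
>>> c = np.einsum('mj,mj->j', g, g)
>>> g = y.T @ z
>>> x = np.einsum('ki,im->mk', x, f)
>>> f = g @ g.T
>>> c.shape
(11,)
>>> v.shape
(29, 19)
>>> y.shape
(7, 19)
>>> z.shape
(7, 7)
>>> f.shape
(19, 19)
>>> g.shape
(19, 7)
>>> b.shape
(7, 7)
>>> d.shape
(7, 17)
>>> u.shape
(7, 17)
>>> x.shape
(7, 17)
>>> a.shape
(19, 7, 29)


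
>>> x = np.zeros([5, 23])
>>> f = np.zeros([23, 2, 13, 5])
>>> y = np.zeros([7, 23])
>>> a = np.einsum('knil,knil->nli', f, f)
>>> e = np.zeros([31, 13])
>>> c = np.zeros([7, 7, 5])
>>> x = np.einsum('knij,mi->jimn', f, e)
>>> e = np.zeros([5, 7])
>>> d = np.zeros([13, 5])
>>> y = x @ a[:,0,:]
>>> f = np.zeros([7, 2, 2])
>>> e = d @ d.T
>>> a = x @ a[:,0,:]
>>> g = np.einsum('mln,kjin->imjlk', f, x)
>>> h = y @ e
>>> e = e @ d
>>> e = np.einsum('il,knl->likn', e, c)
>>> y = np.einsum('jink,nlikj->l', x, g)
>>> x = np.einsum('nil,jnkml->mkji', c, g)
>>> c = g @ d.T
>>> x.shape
(2, 13, 31, 7)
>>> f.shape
(7, 2, 2)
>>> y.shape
(7,)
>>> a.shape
(5, 13, 31, 13)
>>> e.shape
(5, 13, 7, 7)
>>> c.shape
(31, 7, 13, 2, 13)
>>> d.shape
(13, 5)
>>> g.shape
(31, 7, 13, 2, 5)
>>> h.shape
(5, 13, 31, 13)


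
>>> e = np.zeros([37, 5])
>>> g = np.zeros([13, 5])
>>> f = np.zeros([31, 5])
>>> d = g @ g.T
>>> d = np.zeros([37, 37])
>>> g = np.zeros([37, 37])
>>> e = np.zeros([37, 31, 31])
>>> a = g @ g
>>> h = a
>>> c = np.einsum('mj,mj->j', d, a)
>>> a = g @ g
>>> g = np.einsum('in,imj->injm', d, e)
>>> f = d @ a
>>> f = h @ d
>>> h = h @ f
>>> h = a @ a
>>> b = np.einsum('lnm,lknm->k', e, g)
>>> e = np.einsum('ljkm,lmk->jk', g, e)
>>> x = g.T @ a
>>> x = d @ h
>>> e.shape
(37, 31)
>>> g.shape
(37, 37, 31, 31)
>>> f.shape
(37, 37)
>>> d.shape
(37, 37)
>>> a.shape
(37, 37)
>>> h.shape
(37, 37)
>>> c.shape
(37,)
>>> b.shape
(37,)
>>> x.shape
(37, 37)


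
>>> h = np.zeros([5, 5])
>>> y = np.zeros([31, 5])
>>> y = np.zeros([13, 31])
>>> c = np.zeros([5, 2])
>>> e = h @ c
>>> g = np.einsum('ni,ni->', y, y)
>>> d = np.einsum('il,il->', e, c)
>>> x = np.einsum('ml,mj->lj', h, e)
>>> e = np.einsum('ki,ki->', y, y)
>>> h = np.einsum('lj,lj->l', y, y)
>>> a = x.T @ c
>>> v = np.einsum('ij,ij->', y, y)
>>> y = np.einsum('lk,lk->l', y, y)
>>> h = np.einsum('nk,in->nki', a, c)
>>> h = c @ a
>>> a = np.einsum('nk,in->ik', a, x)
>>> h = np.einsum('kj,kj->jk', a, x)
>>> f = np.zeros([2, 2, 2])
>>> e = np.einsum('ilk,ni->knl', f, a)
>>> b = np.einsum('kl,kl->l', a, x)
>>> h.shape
(2, 5)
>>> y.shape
(13,)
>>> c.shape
(5, 2)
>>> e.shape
(2, 5, 2)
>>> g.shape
()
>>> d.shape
()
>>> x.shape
(5, 2)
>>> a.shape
(5, 2)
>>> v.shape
()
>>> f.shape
(2, 2, 2)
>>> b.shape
(2,)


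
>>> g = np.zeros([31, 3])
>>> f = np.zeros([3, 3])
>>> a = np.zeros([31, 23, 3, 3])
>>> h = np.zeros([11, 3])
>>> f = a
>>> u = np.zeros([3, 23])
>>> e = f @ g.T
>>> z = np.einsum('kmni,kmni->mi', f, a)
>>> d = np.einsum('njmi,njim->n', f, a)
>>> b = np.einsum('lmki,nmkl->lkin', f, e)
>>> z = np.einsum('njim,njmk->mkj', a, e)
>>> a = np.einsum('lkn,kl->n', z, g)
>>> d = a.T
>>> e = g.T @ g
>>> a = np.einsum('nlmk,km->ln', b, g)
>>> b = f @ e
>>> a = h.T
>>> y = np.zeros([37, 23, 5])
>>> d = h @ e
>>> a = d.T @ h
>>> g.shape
(31, 3)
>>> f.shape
(31, 23, 3, 3)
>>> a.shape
(3, 3)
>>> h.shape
(11, 3)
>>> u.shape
(3, 23)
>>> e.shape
(3, 3)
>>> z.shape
(3, 31, 23)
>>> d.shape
(11, 3)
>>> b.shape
(31, 23, 3, 3)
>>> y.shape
(37, 23, 5)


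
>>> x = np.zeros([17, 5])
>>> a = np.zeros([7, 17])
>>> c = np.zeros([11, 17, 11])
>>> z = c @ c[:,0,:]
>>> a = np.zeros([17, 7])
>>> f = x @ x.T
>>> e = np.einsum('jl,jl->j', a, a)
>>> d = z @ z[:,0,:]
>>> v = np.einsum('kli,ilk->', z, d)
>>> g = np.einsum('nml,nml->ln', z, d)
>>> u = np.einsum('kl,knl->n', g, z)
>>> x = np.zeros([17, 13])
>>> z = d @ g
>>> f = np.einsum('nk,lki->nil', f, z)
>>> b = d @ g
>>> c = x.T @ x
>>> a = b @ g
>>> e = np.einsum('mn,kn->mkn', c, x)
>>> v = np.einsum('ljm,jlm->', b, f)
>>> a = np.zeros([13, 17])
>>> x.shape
(17, 13)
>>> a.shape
(13, 17)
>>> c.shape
(13, 13)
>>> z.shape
(11, 17, 11)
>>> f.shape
(17, 11, 11)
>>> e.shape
(13, 17, 13)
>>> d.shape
(11, 17, 11)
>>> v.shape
()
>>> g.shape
(11, 11)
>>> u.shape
(17,)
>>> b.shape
(11, 17, 11)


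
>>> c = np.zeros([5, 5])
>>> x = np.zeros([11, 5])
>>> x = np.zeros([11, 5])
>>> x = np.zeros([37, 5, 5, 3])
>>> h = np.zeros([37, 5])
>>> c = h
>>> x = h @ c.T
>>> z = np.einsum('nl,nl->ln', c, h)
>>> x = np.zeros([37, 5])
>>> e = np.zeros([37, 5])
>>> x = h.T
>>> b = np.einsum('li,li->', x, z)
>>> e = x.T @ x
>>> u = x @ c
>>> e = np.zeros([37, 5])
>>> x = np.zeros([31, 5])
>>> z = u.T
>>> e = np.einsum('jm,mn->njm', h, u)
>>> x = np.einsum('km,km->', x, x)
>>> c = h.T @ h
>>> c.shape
(5, 5)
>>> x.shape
()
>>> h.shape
(37, 5)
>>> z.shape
(5, 5)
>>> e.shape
(5, 37, 5)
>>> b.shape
()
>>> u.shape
(5, 5)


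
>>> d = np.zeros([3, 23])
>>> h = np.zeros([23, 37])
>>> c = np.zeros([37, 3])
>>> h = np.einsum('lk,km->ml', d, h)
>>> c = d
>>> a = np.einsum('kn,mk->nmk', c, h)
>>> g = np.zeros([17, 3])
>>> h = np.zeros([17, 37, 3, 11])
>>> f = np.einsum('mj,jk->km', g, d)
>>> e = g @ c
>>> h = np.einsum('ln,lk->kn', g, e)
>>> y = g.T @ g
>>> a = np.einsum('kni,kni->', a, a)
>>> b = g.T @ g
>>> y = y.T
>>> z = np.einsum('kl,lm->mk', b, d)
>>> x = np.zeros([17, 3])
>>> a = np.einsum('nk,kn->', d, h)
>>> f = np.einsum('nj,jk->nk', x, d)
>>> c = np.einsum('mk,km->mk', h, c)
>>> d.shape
(3, 23)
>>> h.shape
(23, 3)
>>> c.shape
(23, 3)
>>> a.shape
()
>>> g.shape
(17, 3)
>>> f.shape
(17, 23)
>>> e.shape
(17, 23)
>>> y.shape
(3, 3)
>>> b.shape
(3, 3)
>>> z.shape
(23, 3)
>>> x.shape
(17, 3)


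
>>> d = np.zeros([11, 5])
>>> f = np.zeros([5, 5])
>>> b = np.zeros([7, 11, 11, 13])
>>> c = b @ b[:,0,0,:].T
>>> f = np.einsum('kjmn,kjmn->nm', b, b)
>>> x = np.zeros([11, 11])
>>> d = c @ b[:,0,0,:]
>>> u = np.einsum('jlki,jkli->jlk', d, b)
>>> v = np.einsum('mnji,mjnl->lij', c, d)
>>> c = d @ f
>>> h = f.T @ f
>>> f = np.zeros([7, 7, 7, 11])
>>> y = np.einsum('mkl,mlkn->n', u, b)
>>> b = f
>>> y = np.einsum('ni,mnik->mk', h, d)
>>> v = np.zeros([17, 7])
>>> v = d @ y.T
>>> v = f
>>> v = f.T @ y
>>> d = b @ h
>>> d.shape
(7, 7, 7, 11)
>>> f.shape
(7, 7, 7, 11)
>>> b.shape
(7, 7, 7, 11)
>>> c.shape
(7, 11, 11, 11)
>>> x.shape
(11, 11)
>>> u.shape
(7, 11, 11)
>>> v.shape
(11, 7, 7, 13)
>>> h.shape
(11, 11)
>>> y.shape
(7, 13)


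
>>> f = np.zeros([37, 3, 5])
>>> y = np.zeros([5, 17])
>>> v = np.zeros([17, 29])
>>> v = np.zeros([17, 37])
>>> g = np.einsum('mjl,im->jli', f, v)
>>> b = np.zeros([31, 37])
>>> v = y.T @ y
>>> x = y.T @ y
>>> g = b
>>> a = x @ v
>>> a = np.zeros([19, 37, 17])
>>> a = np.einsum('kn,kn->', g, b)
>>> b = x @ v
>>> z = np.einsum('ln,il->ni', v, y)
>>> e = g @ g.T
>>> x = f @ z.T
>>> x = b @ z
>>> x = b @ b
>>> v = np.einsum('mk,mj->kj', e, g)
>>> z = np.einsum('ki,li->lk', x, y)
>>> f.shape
(37, 3, 5)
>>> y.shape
(5, 17)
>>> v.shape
(31, 37)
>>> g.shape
(31, 37)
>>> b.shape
(17, 17)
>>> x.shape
(17, 17)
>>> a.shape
()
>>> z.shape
(5, 17)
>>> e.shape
(31, 31)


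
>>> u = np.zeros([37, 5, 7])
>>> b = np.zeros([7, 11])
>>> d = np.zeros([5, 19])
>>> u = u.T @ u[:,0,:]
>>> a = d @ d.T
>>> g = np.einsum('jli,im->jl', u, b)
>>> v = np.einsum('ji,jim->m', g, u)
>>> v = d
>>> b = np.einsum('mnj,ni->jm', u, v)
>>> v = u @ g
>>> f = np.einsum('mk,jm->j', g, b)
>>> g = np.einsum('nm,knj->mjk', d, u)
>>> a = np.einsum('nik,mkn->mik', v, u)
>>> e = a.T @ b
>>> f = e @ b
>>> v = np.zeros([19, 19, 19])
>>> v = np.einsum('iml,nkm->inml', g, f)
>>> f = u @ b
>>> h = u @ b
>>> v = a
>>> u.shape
(7, 5, 7)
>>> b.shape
(7, 7)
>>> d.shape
(5, 19)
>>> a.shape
(7, 5, 5)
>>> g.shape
(19, 7, 7)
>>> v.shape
(7, 5, 5)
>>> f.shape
(7, 5, 7)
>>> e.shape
(5, 5, 7)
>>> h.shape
(7, 5, 7)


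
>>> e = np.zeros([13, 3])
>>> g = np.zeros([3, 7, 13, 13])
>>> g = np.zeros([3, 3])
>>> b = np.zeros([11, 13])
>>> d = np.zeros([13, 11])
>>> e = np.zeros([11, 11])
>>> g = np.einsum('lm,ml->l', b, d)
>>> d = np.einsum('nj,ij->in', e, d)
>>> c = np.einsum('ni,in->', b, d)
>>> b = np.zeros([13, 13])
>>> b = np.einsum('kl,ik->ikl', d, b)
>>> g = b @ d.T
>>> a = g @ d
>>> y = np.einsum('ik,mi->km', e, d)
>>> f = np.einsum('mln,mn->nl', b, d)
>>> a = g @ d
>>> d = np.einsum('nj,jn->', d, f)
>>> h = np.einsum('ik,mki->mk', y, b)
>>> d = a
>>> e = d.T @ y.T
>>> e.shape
(11, 13, 11)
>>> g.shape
(13, 13, 13)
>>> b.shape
(13, 13, 11)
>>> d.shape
(13, 13, 11)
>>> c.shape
()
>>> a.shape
(13, 13, 11)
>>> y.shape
(11, 13)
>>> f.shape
(11, 13)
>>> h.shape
(13, 13)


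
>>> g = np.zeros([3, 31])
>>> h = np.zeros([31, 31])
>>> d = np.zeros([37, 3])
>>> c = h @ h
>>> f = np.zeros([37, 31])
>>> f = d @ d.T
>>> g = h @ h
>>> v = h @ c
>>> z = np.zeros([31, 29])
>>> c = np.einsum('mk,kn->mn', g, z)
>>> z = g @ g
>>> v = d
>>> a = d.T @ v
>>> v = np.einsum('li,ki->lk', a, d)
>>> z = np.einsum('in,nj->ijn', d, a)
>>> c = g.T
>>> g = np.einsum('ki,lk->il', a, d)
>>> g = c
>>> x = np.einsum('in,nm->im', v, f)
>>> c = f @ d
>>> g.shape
(31, 31)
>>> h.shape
(31, 31)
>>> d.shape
(37, 3)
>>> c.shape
(37, 3)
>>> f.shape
(37, 37)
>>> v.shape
(3, 37)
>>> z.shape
(37, 3, 3)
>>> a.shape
(3, 3)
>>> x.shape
(3, 37)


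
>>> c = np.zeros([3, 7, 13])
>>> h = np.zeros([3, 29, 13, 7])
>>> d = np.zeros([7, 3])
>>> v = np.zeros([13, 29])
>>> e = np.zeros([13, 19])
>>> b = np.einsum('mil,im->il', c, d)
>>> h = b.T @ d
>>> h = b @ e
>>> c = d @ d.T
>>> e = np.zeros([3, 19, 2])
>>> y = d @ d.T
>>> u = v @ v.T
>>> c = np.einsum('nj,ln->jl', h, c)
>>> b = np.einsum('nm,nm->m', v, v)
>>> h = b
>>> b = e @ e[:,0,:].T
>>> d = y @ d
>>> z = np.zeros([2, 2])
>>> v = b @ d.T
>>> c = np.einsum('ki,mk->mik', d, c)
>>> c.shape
(19, 3, 7)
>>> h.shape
(29,)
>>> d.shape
(7, 3)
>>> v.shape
(3, 19, 7)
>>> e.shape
(3, 19, 2)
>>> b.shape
(3, 19, 3)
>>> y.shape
(7, 7)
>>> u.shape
(13, 13)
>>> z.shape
(2, 2)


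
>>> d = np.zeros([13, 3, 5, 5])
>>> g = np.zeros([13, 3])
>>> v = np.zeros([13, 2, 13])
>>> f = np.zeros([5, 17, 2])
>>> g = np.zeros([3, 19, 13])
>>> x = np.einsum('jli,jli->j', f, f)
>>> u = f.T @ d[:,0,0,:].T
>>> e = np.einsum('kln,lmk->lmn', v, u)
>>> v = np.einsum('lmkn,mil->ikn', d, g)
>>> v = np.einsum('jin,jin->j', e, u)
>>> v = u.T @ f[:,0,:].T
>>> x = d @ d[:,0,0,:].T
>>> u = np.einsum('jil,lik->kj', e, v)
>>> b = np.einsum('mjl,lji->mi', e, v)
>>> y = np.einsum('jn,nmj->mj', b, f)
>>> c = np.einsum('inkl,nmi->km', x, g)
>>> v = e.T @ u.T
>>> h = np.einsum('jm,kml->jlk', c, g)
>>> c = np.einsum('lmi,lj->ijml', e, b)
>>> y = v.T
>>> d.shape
(13, 3, 5, 5)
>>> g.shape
(3, 19, 13)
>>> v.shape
(13, 17, 5)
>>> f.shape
(5, 17, 2)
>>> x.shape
(13, 3, 5, 13)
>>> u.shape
(5, 2)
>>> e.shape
(2, 17, 13)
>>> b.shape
(2, 5)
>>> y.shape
(5, 17, 13)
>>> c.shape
(13, 5, 17, 2)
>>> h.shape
(5, 13, 3)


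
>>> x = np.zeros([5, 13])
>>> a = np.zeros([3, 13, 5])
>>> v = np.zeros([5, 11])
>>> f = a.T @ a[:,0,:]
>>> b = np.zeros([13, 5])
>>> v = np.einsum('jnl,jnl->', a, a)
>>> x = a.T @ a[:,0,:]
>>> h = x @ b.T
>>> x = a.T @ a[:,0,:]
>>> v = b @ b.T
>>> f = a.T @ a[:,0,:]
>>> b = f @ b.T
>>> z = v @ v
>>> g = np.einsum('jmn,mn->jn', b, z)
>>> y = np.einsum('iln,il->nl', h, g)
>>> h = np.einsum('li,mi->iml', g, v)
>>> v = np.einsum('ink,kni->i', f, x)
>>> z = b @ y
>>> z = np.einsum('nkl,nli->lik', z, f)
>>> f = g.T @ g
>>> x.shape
(5, 13, 5)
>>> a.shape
(3, 13, 5)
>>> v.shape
(5,)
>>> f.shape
(13, 13)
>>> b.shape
(5, 13, 13)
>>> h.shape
(13, 13, 5)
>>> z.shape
(13, 5, 13)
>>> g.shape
(5, 13)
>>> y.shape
(13, 13)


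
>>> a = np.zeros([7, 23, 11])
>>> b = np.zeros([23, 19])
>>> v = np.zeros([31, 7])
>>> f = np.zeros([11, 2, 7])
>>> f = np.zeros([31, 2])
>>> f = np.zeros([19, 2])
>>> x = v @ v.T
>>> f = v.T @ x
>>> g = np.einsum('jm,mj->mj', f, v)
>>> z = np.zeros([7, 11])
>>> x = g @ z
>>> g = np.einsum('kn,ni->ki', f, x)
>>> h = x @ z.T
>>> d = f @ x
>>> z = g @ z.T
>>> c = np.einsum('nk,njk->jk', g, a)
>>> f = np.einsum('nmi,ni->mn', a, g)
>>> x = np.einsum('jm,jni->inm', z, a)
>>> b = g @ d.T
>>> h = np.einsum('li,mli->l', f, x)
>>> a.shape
(7, 23, 11)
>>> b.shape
(7, 7)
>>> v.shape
(31, 7)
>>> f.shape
(23, 7)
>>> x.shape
(11, 23, 7)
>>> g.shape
(7, 11)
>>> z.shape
(7, 7)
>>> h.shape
(23,)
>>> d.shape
(7, 11)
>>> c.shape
(23, 11)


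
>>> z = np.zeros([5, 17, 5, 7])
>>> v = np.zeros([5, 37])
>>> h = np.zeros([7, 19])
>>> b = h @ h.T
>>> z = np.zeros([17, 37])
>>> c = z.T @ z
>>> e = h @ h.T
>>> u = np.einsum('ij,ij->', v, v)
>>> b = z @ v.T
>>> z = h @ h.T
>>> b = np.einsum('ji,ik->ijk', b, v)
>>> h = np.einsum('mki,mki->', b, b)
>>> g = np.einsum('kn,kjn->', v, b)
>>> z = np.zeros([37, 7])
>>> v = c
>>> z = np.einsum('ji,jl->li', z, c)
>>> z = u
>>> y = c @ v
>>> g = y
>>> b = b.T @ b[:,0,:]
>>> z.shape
()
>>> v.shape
(37, 37)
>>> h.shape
()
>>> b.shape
(37, 17, 37)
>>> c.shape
(37, 37)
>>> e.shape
(7, 7)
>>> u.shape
()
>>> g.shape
(37, 37)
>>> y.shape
(37, 37)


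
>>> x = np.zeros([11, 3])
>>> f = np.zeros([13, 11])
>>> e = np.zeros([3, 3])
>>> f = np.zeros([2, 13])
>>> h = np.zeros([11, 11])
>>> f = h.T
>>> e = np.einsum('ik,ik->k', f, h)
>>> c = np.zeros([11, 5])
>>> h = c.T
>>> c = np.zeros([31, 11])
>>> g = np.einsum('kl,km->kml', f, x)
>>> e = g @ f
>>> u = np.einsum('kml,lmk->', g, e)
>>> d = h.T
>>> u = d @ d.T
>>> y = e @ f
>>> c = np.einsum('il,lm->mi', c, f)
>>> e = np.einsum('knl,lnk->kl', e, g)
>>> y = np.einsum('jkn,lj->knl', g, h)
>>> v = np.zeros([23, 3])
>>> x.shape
(11, 3)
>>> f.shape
(11, 11)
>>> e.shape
(11, 11)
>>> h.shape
(5, 11)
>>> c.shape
(11, 31)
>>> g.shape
(11, 3, 11)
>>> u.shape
(11, 11)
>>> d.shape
(11, 5)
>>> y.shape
(3, 11, 5)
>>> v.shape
(23, 3)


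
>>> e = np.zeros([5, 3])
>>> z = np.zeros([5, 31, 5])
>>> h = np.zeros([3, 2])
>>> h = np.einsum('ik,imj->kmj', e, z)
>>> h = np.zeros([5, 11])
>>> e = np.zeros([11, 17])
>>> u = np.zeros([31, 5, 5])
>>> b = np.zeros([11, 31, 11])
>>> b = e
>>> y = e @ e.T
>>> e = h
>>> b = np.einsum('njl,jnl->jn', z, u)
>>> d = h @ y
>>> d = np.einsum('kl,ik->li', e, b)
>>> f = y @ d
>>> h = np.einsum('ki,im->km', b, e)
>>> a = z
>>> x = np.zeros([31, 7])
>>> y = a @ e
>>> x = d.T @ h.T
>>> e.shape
(5, 11)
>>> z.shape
(5, 31, 5)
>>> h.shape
(31, 11)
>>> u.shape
(31, 5, 5)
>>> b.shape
(31, 5)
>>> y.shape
(5, 31, 11)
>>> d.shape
(11, 31)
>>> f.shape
(11, 31)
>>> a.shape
(5, 31, 5)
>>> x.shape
(31, 31)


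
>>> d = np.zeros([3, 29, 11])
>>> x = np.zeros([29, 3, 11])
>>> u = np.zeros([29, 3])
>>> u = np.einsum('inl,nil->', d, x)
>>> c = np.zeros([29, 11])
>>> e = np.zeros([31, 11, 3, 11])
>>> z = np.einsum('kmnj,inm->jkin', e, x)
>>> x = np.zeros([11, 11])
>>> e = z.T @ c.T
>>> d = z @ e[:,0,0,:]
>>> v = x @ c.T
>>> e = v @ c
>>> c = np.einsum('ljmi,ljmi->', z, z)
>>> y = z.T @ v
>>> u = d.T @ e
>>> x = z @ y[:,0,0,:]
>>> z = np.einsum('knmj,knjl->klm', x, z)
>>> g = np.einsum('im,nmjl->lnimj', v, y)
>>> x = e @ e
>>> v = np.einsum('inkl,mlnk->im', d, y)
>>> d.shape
(11, 31, 29, 29)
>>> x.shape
(11, 11)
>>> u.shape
(29, 29, 31, 11)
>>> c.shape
()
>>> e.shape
(11, 11)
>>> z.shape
(11, 3, 29)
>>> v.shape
(11, 3)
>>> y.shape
(3, 29, 31, 29)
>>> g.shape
(29, 3, 11, 29, 31)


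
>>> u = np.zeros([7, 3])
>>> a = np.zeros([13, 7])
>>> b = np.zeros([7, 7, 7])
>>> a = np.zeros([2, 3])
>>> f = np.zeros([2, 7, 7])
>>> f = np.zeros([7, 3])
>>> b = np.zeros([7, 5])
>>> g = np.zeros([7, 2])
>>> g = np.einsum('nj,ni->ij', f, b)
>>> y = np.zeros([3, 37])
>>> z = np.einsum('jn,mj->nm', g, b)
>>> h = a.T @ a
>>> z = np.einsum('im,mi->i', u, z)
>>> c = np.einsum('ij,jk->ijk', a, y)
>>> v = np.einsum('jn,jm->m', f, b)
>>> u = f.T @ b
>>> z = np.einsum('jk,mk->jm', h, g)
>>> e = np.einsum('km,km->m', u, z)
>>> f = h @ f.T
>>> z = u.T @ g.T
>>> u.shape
(3, 5)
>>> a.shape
(2, 3)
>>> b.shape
(7, 5)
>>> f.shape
(3, 7)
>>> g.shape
(5, 3)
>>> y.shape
(3, 37)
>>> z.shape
(5, 5)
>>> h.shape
(3, 3)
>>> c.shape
(2, 3, 37)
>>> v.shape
(5,)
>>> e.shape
(5,)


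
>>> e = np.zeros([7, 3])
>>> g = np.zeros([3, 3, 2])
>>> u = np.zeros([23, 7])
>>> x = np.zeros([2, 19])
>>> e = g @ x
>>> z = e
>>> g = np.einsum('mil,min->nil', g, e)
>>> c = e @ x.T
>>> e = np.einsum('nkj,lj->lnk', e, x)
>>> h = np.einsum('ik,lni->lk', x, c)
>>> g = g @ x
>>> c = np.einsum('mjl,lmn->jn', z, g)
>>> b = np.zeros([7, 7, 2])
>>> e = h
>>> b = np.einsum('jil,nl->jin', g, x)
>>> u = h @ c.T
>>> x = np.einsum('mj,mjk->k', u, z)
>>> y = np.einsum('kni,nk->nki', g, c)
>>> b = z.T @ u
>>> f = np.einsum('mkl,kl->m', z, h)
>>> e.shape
(3, 19)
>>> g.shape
(19, 3, 19)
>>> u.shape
(3, 3)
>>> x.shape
(19,)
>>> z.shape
(3, 3, 19)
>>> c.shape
(3, 19)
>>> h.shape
(3, 19)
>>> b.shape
(19, 3, 3)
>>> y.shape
(3, 19, 19)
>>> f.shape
(3,)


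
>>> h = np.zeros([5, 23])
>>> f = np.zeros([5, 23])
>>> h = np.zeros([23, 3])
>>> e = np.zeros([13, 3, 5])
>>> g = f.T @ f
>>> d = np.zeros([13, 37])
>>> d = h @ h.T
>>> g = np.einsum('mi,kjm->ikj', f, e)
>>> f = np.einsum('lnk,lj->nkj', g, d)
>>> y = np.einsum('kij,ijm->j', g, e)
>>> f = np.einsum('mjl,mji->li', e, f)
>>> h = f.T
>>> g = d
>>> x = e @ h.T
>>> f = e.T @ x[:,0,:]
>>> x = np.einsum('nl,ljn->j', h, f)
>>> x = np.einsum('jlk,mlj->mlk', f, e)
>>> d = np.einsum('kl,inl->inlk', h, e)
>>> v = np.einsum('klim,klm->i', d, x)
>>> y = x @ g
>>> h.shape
(23, 5)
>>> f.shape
(5, 3, 23)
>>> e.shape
(13, 3, 5)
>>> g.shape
(23, 23)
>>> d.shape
(13, 3, 5, 23)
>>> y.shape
(13, 3, 23)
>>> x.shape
(13, 3, 23)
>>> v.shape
(5,)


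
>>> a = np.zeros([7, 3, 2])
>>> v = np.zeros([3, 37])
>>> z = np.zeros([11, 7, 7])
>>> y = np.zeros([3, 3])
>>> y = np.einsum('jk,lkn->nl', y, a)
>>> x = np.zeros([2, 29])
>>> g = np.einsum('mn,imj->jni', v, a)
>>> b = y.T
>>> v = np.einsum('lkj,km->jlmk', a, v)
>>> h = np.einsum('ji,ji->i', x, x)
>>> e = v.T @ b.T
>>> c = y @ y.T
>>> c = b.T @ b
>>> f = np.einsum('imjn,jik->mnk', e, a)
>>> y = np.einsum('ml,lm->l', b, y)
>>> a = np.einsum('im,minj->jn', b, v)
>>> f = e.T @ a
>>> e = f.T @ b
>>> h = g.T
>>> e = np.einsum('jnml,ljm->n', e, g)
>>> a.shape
(3, 37)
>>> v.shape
(2, 7, 37, 3)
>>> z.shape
(11, 7, 7)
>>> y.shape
(2,)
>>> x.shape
(2, 29)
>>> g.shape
(2, 37, 7)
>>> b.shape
(7, 2)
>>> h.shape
(7, 37, 2)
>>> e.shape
(37,)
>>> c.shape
(2, 2)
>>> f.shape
(7, 7, 37, 37)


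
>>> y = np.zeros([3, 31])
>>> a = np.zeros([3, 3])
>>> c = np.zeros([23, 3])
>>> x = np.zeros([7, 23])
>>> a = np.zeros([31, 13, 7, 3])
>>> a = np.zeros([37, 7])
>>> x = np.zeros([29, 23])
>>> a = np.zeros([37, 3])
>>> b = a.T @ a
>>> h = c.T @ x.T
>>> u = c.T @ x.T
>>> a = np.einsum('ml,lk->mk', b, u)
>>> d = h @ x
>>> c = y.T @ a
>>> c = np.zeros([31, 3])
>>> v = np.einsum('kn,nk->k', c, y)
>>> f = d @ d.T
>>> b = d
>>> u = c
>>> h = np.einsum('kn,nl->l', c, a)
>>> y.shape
(3, 31)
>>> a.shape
(3, 29)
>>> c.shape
(31, 3)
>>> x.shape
(29, 23)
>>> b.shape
(3, 23)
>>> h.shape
(29,)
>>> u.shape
(31, 3)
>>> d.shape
(3, 23)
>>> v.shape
(31,)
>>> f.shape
(3, 3)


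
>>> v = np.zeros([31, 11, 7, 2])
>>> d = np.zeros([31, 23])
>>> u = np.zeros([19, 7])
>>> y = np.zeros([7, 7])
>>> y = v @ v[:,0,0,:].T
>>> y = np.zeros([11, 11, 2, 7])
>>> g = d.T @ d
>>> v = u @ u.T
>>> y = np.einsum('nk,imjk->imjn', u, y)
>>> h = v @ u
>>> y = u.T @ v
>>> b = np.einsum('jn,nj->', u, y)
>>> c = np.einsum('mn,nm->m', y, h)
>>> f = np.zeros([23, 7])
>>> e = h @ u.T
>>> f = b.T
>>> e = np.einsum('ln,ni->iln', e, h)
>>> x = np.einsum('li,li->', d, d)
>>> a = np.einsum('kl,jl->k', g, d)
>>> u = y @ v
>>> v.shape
(19, 19)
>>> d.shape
(31, 23)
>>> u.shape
(7, 19)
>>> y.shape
(7, 19)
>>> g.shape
(23, 23)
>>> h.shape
(19, 7)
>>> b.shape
()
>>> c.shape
(7,)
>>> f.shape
()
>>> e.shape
(7, 19, 19)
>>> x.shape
()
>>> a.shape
(23,)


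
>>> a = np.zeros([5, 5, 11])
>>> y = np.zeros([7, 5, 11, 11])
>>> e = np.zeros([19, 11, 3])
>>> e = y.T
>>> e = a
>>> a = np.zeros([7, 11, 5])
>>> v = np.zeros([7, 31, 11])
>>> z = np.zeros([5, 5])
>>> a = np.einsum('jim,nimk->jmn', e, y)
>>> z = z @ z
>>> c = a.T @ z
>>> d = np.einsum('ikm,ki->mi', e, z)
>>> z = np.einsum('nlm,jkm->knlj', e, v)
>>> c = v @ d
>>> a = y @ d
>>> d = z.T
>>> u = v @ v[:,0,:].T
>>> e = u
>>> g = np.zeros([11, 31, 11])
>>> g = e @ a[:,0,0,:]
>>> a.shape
(7, 5, 11, 5)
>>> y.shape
(7, 5, 11, 11)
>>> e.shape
(7, 31, 7)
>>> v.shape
(7, 31, 11)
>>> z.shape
(31, 5, 5, 7)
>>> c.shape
(7, 31, 5)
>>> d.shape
(7, 5, 5, 31)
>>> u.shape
(7, 31, 7)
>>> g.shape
(7, 31, 5)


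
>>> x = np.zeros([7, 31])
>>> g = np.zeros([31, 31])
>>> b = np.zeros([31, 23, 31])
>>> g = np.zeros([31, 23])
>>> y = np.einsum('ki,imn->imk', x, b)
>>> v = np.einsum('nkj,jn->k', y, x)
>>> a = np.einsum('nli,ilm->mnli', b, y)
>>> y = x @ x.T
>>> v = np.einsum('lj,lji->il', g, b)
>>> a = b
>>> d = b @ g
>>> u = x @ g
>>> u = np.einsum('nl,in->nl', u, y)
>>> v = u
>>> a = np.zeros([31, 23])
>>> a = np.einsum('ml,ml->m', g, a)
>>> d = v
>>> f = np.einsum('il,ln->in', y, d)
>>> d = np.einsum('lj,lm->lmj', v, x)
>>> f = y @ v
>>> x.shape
(7, 31)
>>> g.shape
(31, 23)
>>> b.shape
(31, 23, 31)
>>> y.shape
(7, 7)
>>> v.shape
(7, 23)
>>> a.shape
(31,)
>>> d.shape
(7, 31, 23)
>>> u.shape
(7, 23)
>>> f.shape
(7, 23)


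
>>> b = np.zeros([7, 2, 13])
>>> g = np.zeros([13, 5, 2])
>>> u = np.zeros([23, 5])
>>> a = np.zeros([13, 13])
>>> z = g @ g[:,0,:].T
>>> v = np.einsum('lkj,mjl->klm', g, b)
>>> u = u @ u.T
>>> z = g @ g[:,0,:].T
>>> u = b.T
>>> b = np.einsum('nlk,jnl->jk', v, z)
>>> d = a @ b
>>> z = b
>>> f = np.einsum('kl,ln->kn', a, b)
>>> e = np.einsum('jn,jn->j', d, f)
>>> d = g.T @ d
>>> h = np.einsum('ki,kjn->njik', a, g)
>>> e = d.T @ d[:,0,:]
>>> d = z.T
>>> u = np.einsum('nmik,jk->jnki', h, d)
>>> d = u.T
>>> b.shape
(13, 7)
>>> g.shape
(13, 5, 2)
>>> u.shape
(7, 2, 13, 13)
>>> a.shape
(13, 13)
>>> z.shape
(13, 7)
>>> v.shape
(5, 13, 7)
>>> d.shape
(13, 13, 2, 7)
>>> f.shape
(13, 7)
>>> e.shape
(7, 5, 7)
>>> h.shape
(2, 5, 13, 13)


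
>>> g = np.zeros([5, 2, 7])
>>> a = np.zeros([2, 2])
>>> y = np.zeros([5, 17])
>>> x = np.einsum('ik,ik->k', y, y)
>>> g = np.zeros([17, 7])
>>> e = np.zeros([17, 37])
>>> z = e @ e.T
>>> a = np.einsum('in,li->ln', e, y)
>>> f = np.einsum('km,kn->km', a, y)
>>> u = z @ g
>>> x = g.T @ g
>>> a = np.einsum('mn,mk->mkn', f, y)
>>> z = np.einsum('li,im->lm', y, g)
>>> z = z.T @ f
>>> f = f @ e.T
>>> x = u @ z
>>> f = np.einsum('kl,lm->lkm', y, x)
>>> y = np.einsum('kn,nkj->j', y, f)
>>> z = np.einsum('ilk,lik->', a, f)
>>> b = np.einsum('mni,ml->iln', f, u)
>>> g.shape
(17, 7)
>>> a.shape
(5, 17, 37)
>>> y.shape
(37,)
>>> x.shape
(17, 37)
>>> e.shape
(17, 37)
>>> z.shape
()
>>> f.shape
(17, 5, 37)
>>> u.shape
(17, 7)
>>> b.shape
(37, 7, 5)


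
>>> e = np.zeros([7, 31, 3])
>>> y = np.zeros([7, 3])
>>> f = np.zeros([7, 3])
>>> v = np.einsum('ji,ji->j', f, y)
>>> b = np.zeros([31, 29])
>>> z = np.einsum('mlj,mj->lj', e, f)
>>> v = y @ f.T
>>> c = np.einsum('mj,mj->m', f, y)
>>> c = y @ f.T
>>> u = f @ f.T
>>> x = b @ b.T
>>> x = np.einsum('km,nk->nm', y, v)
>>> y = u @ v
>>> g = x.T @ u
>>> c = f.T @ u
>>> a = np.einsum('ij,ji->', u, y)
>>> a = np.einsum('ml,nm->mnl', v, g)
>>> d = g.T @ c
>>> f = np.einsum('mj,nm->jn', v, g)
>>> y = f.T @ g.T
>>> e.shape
(7, 31, 3)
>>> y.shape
(3, 3)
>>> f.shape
(7, 3)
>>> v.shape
(7, 7)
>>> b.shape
(31, 29)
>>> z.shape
(31, 3)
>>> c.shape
(3, 7)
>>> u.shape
(7, 7)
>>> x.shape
(7, 3)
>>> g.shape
(3, 7)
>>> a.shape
(7, 3, 7)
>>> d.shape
(7, 7)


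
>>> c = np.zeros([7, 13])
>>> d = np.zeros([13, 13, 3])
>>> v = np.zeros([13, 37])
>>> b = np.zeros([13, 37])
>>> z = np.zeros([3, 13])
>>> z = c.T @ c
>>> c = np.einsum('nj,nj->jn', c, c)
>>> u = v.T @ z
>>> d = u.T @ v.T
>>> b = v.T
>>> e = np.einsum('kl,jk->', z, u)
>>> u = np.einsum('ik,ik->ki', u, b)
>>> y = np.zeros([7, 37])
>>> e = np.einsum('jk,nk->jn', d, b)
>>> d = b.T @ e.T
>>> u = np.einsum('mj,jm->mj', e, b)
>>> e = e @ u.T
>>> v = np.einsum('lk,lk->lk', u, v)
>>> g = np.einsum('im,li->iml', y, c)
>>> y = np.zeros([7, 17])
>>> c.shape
(13, 7)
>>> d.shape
(13, 13)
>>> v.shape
(13, 37)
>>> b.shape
(37, 13)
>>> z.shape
(13, 13)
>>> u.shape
(13, 37)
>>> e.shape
(13, 13)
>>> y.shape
(7, 17)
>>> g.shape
(7, 37, 13)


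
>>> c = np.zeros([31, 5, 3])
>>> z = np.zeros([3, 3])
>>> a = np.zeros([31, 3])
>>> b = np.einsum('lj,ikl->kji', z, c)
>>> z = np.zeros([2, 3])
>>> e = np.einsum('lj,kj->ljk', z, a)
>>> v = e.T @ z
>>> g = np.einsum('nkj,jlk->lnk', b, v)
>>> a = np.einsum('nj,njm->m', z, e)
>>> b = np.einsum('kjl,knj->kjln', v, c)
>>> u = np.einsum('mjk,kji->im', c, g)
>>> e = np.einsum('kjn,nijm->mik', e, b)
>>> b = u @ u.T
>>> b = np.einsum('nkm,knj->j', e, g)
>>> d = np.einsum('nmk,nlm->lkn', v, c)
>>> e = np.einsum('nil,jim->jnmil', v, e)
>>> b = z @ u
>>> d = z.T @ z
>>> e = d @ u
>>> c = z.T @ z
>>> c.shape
(3, 3)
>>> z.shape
(2, 3)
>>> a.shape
(31,)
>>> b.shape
(2, 31)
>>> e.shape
(3, 31)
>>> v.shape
(31, 3, 3)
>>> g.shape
(3, 5, 3)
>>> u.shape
(3, 31)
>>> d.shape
(3, 3)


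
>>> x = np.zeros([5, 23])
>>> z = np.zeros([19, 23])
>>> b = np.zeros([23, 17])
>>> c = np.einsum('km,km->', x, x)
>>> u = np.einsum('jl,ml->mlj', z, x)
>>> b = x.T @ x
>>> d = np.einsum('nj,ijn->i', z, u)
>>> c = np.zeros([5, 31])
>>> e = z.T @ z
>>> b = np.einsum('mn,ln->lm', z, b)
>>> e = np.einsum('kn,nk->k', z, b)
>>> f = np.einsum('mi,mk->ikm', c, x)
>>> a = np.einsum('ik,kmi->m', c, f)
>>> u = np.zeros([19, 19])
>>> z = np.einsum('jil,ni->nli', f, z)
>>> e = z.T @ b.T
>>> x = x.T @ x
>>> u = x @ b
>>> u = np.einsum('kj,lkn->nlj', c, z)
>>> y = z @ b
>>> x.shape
(23, 23)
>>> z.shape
(19, 5, 23)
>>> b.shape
(23, 19)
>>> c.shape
(5, 31)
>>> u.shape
(23, 19, 31)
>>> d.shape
(5,)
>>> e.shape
(23, 5, 23)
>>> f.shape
(31, 23, 5)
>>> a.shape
(23,)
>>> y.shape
(19, 5, 19)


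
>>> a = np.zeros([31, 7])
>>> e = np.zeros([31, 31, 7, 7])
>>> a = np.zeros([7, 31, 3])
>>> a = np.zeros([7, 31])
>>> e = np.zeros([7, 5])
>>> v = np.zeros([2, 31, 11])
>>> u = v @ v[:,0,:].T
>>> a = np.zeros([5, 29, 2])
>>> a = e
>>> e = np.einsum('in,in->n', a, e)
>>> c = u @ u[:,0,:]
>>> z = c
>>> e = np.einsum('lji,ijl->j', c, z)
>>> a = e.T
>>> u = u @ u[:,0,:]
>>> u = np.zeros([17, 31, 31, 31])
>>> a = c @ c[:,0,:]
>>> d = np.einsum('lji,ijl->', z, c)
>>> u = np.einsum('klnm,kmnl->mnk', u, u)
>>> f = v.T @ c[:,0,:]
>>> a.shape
(2, 31, 2)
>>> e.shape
(31,)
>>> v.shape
(2, 31, 11)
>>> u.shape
(31, 31, 17)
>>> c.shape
(2, 31, 2)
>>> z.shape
(2, 31, 2)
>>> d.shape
()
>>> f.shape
(11, 31, 2)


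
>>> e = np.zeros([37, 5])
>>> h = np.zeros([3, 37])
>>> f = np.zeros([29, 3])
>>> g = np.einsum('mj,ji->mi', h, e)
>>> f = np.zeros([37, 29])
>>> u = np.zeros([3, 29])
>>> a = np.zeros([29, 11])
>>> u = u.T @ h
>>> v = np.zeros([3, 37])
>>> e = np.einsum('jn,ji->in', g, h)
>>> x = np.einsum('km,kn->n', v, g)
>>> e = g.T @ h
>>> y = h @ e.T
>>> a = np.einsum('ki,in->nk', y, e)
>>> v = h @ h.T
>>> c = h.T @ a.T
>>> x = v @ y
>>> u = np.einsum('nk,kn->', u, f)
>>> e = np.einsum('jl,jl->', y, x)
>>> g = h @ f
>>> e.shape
()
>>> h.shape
(3, 37)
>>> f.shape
(37, 29)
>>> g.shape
(3, 29)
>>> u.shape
()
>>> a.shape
(37, 3)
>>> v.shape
(3, 3)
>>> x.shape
(3, 5)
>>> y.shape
(3, 5)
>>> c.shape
(37, 37)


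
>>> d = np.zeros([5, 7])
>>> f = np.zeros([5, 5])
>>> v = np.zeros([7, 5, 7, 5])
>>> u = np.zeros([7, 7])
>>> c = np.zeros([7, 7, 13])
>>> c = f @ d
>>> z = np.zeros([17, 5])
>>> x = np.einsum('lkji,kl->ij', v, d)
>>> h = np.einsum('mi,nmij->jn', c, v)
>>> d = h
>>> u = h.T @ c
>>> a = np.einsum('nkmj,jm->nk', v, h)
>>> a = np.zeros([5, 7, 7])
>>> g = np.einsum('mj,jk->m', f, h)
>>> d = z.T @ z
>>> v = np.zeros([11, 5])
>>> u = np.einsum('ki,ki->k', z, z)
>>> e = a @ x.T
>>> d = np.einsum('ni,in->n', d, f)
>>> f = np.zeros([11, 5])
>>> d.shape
(5,)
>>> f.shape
(11, 5)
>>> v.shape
(11, 5)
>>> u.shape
(17,)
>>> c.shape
(5, 7)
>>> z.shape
(17, 5)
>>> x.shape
(5, 7)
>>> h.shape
(5, 7)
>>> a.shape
(5, 7, 7)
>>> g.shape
(5,)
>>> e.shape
(5, 7, 5)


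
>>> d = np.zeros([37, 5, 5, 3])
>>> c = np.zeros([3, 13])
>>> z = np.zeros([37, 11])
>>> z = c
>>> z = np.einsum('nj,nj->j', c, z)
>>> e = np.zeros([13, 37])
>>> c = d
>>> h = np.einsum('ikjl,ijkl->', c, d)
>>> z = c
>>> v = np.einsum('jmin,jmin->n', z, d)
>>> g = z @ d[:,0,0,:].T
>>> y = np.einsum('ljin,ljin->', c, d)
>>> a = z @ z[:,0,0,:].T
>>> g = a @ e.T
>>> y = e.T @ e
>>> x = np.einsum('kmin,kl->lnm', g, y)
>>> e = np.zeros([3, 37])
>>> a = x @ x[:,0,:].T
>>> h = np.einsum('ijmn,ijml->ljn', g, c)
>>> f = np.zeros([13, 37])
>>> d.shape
(37, 5, 5, 3)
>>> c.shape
(37, 5, 5, 3)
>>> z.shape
(37, 5, 5, 3)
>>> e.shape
(3, 37)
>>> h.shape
(3, 5, 13)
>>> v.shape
(3,)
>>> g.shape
(37, 5, 5, 13)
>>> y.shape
(37, 37)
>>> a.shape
(37, 13, 37)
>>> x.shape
(37, 13, 5)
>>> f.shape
(13, 37)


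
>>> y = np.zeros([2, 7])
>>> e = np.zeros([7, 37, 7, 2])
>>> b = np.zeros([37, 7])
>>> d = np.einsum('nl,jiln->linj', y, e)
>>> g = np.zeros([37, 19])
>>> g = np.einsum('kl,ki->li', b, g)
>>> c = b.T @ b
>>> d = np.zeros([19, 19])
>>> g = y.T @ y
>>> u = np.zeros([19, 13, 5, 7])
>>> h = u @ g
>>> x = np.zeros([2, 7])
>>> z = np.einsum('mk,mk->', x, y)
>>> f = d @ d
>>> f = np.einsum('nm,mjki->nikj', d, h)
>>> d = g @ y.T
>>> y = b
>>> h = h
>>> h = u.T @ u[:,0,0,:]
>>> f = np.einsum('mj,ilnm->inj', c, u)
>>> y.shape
(37, 7)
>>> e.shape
(7, 37, 7, 2)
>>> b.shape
(37, 7)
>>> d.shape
(7, 2)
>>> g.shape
(7, 7)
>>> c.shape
(7, 7)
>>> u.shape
(19, 13, 5, 7)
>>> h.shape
(7, 5, 13, 7)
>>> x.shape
(2, 7)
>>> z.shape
()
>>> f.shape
(19, 5, 7)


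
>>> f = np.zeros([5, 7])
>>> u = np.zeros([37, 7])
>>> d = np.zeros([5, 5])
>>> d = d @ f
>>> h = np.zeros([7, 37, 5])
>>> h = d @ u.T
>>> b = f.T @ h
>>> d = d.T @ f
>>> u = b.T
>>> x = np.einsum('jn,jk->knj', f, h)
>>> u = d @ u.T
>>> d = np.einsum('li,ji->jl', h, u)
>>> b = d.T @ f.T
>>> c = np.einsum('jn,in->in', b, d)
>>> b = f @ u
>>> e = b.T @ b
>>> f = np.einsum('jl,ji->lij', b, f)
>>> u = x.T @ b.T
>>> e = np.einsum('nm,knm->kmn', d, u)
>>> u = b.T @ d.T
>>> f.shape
(37, 7, 5)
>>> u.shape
(37, 7)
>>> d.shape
(7, 5)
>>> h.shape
(5, 37)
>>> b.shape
(5, 37)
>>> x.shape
(37, 7, 5)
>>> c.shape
(7, 5)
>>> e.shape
(5, 5, 7)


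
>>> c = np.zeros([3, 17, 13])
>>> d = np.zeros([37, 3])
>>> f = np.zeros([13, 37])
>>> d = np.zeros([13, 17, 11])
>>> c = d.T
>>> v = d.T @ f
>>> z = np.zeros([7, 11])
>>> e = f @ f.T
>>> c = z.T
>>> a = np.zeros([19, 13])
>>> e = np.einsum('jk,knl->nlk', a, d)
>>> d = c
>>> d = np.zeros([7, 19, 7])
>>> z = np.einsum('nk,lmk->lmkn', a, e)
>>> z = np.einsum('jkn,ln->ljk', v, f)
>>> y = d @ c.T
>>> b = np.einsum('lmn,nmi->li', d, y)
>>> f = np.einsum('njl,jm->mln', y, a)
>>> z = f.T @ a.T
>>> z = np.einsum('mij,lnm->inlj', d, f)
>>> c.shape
(11, 7)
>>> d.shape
(7, 19, 7)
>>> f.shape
(13, 11, 7)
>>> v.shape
(11, 17, 37)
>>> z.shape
(19, 11, 13, 7)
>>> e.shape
(17, 11, 13)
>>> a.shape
(19, 13)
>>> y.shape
(7, 19, 11)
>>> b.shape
(7, 11)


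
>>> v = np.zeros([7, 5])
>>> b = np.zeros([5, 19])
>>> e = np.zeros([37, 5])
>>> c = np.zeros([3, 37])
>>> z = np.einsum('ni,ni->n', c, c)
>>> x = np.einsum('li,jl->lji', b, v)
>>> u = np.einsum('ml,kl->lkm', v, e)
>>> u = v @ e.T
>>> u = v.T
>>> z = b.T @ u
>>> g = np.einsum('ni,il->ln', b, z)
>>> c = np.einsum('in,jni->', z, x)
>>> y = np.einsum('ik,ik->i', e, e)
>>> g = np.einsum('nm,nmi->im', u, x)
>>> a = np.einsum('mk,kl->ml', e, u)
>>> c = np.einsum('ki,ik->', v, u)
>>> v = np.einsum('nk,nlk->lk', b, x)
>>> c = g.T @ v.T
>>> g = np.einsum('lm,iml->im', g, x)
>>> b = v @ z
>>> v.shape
(7, 19)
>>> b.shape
(7, 7)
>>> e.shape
(37, 5)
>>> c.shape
(7, 7)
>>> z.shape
(19, 7)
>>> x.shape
(5, 7, 19)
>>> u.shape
(5, 7)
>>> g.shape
(5, 7)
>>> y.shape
(37,)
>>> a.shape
(37, 7)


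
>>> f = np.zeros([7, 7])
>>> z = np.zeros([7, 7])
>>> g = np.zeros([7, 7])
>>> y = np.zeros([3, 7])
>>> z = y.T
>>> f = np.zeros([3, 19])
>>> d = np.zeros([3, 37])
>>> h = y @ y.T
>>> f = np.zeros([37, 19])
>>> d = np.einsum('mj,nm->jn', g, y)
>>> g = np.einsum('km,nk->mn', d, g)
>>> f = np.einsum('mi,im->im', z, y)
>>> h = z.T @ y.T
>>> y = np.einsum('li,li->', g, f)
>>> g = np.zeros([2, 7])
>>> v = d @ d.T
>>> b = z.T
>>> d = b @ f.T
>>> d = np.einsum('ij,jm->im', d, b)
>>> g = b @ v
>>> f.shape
(3, 7)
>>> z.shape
(7, 3)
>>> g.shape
(3, 7)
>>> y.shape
()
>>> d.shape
(3, 7)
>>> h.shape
(3, 3)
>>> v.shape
(7, 7)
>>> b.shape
(3, 7)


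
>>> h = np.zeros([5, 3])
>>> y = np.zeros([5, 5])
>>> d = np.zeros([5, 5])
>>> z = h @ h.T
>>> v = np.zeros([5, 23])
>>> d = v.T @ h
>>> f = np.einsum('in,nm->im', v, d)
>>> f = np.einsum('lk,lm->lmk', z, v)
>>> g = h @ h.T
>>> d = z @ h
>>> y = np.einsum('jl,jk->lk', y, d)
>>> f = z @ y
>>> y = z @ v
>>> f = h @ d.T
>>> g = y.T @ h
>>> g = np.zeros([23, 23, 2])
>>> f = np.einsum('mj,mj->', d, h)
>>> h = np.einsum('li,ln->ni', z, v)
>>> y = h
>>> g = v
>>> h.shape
(23, 5)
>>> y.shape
(23, 5)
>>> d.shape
(5, 3)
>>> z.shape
(5, 5)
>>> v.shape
(5, 23)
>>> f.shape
()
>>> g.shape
(5, 23)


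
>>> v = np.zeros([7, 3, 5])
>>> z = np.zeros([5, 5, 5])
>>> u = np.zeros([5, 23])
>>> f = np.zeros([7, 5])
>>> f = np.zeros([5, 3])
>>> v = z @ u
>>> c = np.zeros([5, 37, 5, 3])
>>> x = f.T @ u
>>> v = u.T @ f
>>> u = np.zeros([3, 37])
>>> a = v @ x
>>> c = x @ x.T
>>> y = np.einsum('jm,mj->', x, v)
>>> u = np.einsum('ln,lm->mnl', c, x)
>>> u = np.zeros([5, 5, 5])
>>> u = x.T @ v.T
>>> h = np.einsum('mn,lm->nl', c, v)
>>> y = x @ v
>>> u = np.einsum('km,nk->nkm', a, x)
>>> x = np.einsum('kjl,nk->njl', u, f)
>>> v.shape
(23, 3)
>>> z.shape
(5, 5, 5)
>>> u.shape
(3, 23, 23)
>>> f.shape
(5, 3)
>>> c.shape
(3, 3)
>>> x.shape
(5, 23, 23)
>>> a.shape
(23, 23)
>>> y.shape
(3, 3)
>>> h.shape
(3, 23)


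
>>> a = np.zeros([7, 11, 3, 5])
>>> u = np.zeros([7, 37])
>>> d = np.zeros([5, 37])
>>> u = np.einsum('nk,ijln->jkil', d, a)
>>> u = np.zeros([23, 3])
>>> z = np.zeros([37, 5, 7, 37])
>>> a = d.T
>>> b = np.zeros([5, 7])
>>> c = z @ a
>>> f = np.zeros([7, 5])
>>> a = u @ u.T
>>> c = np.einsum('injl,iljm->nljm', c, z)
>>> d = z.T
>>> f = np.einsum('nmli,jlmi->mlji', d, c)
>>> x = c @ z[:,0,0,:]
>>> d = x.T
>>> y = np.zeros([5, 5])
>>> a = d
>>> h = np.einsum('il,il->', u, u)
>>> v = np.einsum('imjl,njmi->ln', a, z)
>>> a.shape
(37, 7, 5, 5)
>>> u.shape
(23, 3)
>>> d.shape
(37, 7, 5, 5)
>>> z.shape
(37, 5, 7, 37)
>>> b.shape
(5, 7)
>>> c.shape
(5, 5, 7, 37)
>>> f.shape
(7, 5, 5, 37)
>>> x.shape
(5, 5, 7, 37)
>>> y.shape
(5, 5)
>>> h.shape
()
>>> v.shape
(5, 37)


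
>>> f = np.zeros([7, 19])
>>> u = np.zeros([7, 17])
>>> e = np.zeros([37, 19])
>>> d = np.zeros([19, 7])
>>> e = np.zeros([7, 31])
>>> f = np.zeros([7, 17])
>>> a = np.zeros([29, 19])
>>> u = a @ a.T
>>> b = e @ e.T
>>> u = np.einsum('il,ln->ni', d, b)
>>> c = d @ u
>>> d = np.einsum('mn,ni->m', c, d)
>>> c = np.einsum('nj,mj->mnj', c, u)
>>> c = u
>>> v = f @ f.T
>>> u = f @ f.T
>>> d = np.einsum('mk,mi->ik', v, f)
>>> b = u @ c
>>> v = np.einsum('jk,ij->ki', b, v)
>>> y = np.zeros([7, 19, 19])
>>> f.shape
(7, 17)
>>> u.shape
(7, 7)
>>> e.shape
(7, 31)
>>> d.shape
(17, 7)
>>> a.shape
(29, 19)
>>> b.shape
(7, 19)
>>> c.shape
(7, 19)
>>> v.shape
(19, 7)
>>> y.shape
(7, 19, 19)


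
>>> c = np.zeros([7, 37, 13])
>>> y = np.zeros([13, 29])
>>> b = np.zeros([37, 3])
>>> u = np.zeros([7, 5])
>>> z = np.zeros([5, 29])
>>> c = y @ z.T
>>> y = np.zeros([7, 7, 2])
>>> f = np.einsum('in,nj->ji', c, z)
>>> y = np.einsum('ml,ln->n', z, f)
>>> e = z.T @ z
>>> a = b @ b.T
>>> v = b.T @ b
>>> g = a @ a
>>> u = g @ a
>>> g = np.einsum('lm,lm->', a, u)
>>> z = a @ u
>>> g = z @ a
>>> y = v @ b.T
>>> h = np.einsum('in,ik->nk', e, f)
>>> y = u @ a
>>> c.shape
(13, 5)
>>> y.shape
(37, 37)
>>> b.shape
(37, 3)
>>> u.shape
(37, 37)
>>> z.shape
(37, 37)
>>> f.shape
(29, 13)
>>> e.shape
(29, 29)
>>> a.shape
(37, 37)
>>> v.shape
(3, 3)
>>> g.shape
(37, 37)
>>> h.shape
(29, 13)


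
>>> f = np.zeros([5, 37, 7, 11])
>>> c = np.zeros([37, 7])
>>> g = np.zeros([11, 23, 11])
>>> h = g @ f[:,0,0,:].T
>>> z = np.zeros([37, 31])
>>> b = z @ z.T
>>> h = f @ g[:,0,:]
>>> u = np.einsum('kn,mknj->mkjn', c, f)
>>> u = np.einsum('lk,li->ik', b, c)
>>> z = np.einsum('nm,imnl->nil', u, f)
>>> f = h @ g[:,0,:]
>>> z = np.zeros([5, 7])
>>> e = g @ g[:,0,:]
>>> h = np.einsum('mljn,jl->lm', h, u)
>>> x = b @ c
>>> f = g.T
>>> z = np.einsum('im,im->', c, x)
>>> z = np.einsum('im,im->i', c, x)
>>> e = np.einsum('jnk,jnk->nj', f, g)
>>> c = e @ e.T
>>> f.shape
(11, 23, 11)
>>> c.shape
(23, 23)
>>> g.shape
(11, 23, 11)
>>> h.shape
(37, 5)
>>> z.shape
(37,)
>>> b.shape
(37, 37)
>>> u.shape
(7, 37)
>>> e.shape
(23, 11)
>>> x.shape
(37, 7)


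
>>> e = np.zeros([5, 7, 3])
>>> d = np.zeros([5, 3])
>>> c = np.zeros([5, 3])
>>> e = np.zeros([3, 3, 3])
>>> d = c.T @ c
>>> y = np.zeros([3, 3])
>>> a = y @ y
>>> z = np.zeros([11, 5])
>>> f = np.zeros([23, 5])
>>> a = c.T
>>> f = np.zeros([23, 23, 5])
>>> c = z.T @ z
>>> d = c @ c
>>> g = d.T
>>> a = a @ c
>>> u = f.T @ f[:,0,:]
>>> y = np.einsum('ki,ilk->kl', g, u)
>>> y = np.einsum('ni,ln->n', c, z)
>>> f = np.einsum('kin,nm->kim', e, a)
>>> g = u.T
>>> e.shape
(3, 3, 3)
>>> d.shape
(5, 5)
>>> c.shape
(5, 5)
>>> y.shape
(5,)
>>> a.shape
(3, 5)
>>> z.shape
(11, 5)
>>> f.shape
(3, 3, 5)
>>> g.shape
(5, 23, 5)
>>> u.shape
(5, 23, 5)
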